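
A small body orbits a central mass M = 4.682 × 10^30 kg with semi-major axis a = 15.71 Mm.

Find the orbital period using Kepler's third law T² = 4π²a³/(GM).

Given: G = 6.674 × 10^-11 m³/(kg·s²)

Convert to SI: a = 15.71 Mm = 1.571e+07 m.
GM = G · M = 6.674e-11 · 4.682e+30 = 3.12477e+20 m³/s².
Kepler's third law: T = 2π √(a³ / GM).
Substituting a = 1.571e+07 m and GM = 3.12477e+20 m³/s²:
T = 2π √((1.571e+07)³ / 3.12477e+20) s
T ≈ 22.13 s = 22.13 seconds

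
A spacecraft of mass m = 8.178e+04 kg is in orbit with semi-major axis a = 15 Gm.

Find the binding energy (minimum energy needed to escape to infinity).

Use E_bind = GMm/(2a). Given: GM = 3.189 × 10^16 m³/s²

Convert to SI: a = 15 Gm = 1.5e+10 m.
Total orbital energy is E = −GMm/(2a); binding energy is E_bind = −E = GMm/(2a).
E_bind = 3.189e+16 · 8.178e+04 / (2 · 1.5e+10) J ≈ 8.693e+10 J = 86.93 GJ.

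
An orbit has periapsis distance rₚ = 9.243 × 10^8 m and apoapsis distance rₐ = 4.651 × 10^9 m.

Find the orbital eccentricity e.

e = (rₐ − rₚ) / (rₐ + rₚ).
e = (4.651e+09 − 9.243e+08) / (4.651e+09 + 9.243e+08) = 3.7267e+09 / 5.5753e+09 ≈ 0.6684.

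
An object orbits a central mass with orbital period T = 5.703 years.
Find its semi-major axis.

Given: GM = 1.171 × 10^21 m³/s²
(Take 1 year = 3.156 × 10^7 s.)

Convert to SI: T = 5.703 years = 1.79987e+08 s.
Invert Kepler's third law: a = (GM · T² / (4π²))^(1/3).
Substituting T = 1.79987e+08 s and GM = 1.171e+21 m³/s²:
a = (1.171e+21 · (1.79987e+08)² / (4π²))^(1/3) m
a ≈ 9.868e+11 m = 9.868 × 10^11 m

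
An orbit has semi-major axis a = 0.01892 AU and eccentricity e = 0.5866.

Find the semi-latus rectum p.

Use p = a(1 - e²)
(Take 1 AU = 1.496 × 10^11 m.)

Convert to SI: a = 0.01892 AU = 2.83043e+09 m.
p = a (1 − e²).
p = 2.83043e+09 · (1 − (0.5866)²) = 2.83043e+09 · 0.6559 ≈ 1.856e+09 m = 0.01241 AU.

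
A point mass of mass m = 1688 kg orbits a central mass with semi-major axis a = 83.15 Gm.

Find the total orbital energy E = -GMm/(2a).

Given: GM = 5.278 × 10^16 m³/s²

Convert to SI: a = 83.15 Gm = 8.315e+10 m.
E = −GMm / (2a).
E = −5.278e+16 · 1688 / (2 · 8.315e+10) J ≈ -5.357e+08 J = -535.7 MJ.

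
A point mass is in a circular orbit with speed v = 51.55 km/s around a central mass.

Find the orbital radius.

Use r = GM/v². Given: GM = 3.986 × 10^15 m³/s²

Convert to SI: v = 51.55 km/s = 51550 m/s.
For a circular orbit, v² = GM / r, so r = GM / v².
r = 3.986e+15 / (51550)² m ≈ 1.5e+06 m = 1.5 Mm.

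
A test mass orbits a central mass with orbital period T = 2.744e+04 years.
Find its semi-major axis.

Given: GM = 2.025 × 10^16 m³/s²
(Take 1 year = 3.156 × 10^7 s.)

Convert to SI: T = 2.744e+04 years = 8.66006e+11 s.
Invert Kepler's third law: a = (GM · T² / (4π²))^(1/3).
Substituting T = 8.66006e+11 s and GM = 2.025e+16 m³/s²:
a = (2.025e+16 · (8.66006e+11)² / (4π²))^(1/3) m
a ≈ 7.273e+12 m = 7.273 × 10^12 m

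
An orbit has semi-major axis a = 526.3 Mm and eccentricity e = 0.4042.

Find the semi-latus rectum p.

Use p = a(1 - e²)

Convert to SI: a = 526.3 Mm = 5.263e+08 m.
p = a (1 − e²).
p = 5.263e+08 · (1 − (0.4042)²) = 5.263e+08 · 0.836622 ≈ 4.403e+08 m = 440.3 Mm.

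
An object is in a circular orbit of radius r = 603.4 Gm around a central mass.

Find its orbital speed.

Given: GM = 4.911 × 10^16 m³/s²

Convert to SI: r = 603.4 Gm = 6.034e+11 m.
For a circular orbit, gravity supplies the centripetal force, so v = √(GM / r).
v = √(4.911e+16 / 6.034e+11) m/s ≈ 285.3 m/s = 285.3 m/s.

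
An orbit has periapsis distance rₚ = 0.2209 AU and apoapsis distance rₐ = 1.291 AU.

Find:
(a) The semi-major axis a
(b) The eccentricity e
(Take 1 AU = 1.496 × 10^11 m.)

Convert to SI: rₚ = 0.2209 AU = 3.30466e+10 m; rₐ = 1.291 AU = 1.93134e+11 m.
(a) a = (rₚ + rₐ) / 2 = (3.30466e+10 + 1.93134e+11) / 2 ≈ 1.131e+11 m = 0.756 AU.
(b) e = (rₐ − rₚ) / (rₐ + rₚ) = (1.93134e+11 − 3.30466e+10) / (1.93134e+11 + 3.30466e+10) ≈ 0.7078.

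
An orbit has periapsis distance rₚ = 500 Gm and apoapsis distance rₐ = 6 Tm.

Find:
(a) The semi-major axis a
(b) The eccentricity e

Convert to SI: rₚ = 500 Gm = 5e+11 m; rₐ = 6 Tm = 6e+12 m.
(a) a = (rₚ + rₐ) / 2 = (5e+11 + 6e+12) / 2 ≈ 3.25e+12 m = 3.25 Tm.
(b) e = (rₐ − rₚ) / (rₐ + rₚ) = (6e+12 − 5e+11) / (6e+12 + 5e+11) ≈ 0.8462.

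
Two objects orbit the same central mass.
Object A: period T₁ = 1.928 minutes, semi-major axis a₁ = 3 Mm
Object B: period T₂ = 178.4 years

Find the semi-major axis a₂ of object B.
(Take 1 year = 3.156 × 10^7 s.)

Convert to SI: T₁ = 1.928 minutes = 115.68 s; a₁ = 3 Mm = 3e+06 m; T₂ = 178.4 years = 5.6303e+09 s.
Kepler's third law: (T₁/T₂)² = (a₁/a₂)³ ⇒ a₂ = a₁ · (T₂/T₁)^(2/3).
T₂/T₁ = 5.6303e+09 / 115.68 = 4.86714e+07.
a₂ = 3e+06 · (4.86714e+07)^(2/3) m ≈ 3.999e+11 m = 399.9 Gm.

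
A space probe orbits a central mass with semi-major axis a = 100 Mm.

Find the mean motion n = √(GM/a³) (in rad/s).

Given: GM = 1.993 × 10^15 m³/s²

Convert to SI: a = 100 Mm = 1e+08 m.
n = √(GM / a³).
n = √(1.993e+15 / (1e+08)³) rad/s ≈ 4.464e-05 rad/s.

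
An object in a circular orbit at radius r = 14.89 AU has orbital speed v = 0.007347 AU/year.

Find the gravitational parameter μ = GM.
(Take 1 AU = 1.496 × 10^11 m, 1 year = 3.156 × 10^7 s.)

Convert to SI: r = 14.89 AU = 2.22754e+12 m; v = 0.007347 AU/year = 34.8261 m/s.
For a circular orbit v² = GM/r, so GM = v² · r.
GM = (34.8261)² · 2.22754e+12 m³/s² ≈ 2.702e+15 m³/s² = 2.702 × 10^15 m³/s².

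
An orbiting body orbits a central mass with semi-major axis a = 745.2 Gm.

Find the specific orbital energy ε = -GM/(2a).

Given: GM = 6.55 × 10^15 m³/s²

Convert to SI: a = 745.2 Gm = 7.452e+11 m.
ε = −GM / (2a).
ε = −6.55e+15 / (2 · 7.452e+11) J/kg ≈ -4395 J/kg = -4.395 kJ/kg.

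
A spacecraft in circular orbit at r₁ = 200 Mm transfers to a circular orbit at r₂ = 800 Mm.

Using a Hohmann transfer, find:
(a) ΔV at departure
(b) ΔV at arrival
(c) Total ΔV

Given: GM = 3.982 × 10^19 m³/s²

Convert to SI: r₁ = 200 Mm = 2e+08 m; r₂ = 800 Mm = 8e+08 m.
Transfer semi-major axis: a_t = (r₁ + r₂)/2 = (2e+08 + 8e+08)/2 = 5e+08 m.
Circular speeds: v₁ = √(GM/r₁) = 446206 m/s, v₂ = √(GM/r₂) = 223103 m/s.
Transfer speeds (vis-viva v² = GM(2/r − 1/a_t)): v₁ᵗ = 564411 m/s, v₂ᵗ = 141103 m/s.
(a) ΔV₁ = |v₁ᵗ − v₁| ≈ 1.182e+05 m/s = 118.2 km/s.
(b) ΔV₂ = |v₂ − v₂ᵗ| ≈ 8.2e+04 m/s = 82 km/s.
(c) ΔV_total = ΔV₁ + ΔV₂ ≈ 2.002e+05 m/s = 200.2 km/s.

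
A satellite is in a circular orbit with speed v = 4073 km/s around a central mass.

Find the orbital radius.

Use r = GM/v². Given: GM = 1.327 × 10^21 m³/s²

Convert to SI: v = 4073 km/s = 4.073e+06 m/s.
For a circular orbit, v² = GM / r, so r = GM / v².
r = 1.327e+21 / (4.073e+06)² m ≈ 7.999e+07 m = 79.99 Mm.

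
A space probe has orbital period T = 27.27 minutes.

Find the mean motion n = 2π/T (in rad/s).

Convert to SI: T = 27.27 minutes = 1636.2 s.
n = 2π / T.
n = 2π / 1636.2 s ≈ 0.00384 rad/s.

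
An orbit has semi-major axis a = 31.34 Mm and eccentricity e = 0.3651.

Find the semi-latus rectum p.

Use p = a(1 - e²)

Convert to SI: a = 31.34 Mm = 3.134e+07 m.
p = a (1 − e²).
p = 3.134e+07 · (1 − (0.3651)²) = 3.134e+07 · 0.866702 ≈ 2.716e+07 m = 27.16 Mm.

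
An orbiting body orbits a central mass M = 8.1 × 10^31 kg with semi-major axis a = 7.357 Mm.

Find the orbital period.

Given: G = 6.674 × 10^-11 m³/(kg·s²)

Convert to SI: a = 7.357 Mm = 7.357e+06 m.
GM = G · M = 6.674e-11 · 8.1e+31 = 5.40594e+21 m³/s².
Kepler's third law: T = 2π √(a³ / GM).
Substituting a = 7.357e+06 m and GM = 5.40594e+21 m³/s²:
T = 2π √((7.357e+06)³ / 5.40594e+21) s
T ≈ 1.705 s = 1.705 seconds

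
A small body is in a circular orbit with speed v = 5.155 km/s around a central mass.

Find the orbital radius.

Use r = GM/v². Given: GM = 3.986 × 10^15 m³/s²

Convert to SI: v = 5.155 km/s = 5155 m/s.
For a circular orbit, v² = GM / r, so r = GM / v².
r = 3.986e+15 / (5155)² m ≈ 1.5e+08 m = 150 Mm.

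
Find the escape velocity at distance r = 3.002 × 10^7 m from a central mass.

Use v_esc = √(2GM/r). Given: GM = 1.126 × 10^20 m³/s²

Escape velocity comes from setting total energy to zero: ½v² − GM/r = 0 ⇒ v_esc = √(2GM / r).
v_esc = √(2 · 1.126e+20 / 3.002e+07) m/s ≈ 2.739e+06 m/s = 2739 km/s.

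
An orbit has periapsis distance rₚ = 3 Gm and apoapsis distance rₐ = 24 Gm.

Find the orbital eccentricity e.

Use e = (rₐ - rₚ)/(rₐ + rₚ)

Convert to SI: rₚ = 3 Gm = 3e+09 m; rₐ = 24 Gm = 2.4e+10 m.
e = (rₐ − rₚ) / (rₐ + rₚ).
e = (2.4e+10 − 3e+09) / (2.4e+10 + 3e+09) = 2.1e+10 / 2.7e+10 ≈ 0.7778.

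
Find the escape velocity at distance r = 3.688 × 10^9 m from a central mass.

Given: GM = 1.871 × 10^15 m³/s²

Escape velocity comes from setting total energy to zero: ½v² − GM/r = 0 ⇒ v_esc = √(2GM / r).
v_esc = √(2 · 1.871e+15 / 3.688e+09) m/s ≈ 1007 m/s = 1.007 km/s.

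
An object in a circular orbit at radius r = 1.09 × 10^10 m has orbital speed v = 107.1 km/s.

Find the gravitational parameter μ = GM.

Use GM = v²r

Convert to SI: v = 107.1 km/s = 107100 m/s.
For a circular orbit v² = GM/r, so GM = v² · r.
GM = (107100)² · 1.09e+10 m³/s² ≈ 1.25e+20 m³/s² = 1.25 × 10^20 m³/s².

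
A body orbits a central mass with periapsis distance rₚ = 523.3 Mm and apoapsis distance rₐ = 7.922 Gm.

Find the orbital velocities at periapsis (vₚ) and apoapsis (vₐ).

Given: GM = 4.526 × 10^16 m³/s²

Convert to SI: rₚ = 523.3 Mm = 5.233e+08 m; rₐ = 7.922 Gm = 7.922e+09 m.
Use the vis-viva equation v² = GM(2/r − 1/a) with a = (rₚ + rₐ)/2 = (5.233e+08 + 7.922e+09)/2 = 4.22265e+09 m.
vₚ = √(GM · (2/rₚ − 1/a)) = √(4.526e+16 · (2/5.233e+08 − 1/4.22265e+09)) m/s ≈ 1.274e+04 m/s = 12.74 km/s.
vₐ = √(GM · (2/rₐ − 1/a)) = √(4.526e+16 · (2/7.922e+09 − 1/4.22265e+09)) m/s ≈ 841.4 m/s = 841.4 m/s.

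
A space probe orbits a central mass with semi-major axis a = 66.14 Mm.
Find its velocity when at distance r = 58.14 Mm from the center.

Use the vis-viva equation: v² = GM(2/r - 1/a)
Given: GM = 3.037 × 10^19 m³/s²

Convert to SI: a = 66.14 Mm = 6.614e+07 m; r = 58.14 Mm = 5.814e+07 m.
Vis-viva: v = √(GM · (2/r − 1/a)).
2/r − 1/a = 2/5.814e+07 − 1/6.614e+07 = 1.92803e-08 m⁻¹.
v = √(3.037e+19 · 1.92803e-08) m/s ≈ 7.652e+05 m/s = 765.2 km/s.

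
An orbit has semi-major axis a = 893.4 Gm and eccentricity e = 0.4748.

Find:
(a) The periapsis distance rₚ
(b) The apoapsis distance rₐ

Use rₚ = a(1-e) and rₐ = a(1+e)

Convert to SI: a = 893.4 Gm = 8.934e+11 m.
(a) rₚ = a(1 − e) = 8.934e+11 · (1 − 0.4748) = 8.934e+11 · 0.5252 ≈ 4.692e+11 m = 469.2 Gm.
(b) rₐ = a(1 + e) = 8.934e+11 · (1 + 0.4748) = 8.934e+11 · 1.4748 ≈ 1.318e+12 m = 1.318 Tm.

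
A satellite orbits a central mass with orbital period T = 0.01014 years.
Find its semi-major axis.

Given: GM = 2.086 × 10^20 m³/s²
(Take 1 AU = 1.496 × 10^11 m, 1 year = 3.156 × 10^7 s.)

Convert to SI: T = 0.01014 years = 320018 s.
Invert Kepler's third law: a = (GM · T² / (4π²))^(1/3).
Substituting T = 320018 s and GM = 2.086e+20 m³/s²:
a = (2.086e+20 · (320018)² / (4π²))^(1/3) m
a ≈ 8.149e+09 m = 0.05447 AU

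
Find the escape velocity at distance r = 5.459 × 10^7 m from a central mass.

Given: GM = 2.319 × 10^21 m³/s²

Escape velocity comes from setting total energy to zero: ½v² − GM/r = 0 ⇒ v_esc = √(2GM / r).
v_esc = √(2 · 2.319e+21 / 5.459e+07) m/s ≈ 9.217e+06 m/s = 9217 km/s.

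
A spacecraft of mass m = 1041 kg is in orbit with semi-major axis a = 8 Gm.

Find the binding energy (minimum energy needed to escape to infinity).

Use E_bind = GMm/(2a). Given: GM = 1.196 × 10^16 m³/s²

Convert to SI: a = 8 Gm = 8e+09 m.
Total orbital energy is E = −GMm/(2a); binding energy is E_bind = −E = GMm/(2a).
E_bind = 1.196e+16 · 1041 / (2 · 8e+09) J ≈ 7.781e+08 J = 778.1 MJ.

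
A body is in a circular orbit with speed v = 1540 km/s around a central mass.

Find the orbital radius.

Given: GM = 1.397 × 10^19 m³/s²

Convert to SI: v = 1540 km/s = 1.54e+06 m/s.
For a circular orbit, v² = GM / r, so r = GM / v².
r = 1.397e+19 / (1.54e+06)² m ≈ 5.891e+06 m = 5.891 Mm.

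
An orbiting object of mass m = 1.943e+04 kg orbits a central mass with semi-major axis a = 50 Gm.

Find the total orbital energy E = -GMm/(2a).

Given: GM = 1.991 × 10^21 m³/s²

Convert to SI: a = 50 Gm = 5e+10 m.
E = −GMm / (2a).
E = −1.991e+21 · 1.943e+04 / (2 · 5e+10) J ≈ -3.869e+14 J = -386.9 TJ.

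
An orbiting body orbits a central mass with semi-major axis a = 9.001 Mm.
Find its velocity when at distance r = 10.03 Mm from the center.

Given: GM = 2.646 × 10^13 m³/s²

Convert to SI: a = 9.001 Mm = 9.001e+06 m; r = 10.03 Mm = 1.003e+07 m.
Vis-viva: v = √(GM · (2/r − 1/a)).
2/r − 1/a = 2/1.003e+07 − 1/9.001e+06 = 8.8303e-08 m⁻¹.
v = √(2.646e+13 · 8.8303e-08) m/s ≈ 1529 m/s = 1.529 km/s.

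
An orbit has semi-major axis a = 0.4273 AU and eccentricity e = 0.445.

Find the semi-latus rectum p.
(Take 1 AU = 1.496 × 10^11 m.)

Convert to SI: a = 0.4273 AU = 6.39241e+10 m.
p = a (1 − e²).
p = 6.39241e+10 · (1 − (0.445)²) = 6.39241e+10 · 0.801975 ≈ 5.127e+10 m = 0.3427 AU.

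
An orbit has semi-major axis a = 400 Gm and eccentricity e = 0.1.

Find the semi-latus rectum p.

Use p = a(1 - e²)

Convert to SI: a = 400 Gm = 4e+11 m.
p = a (1 − e²).
p = 4e+11 · (1 − (0.1)²) = 4e+11 · 0.99 ≈ 3.96e+11 m = 396 Gm.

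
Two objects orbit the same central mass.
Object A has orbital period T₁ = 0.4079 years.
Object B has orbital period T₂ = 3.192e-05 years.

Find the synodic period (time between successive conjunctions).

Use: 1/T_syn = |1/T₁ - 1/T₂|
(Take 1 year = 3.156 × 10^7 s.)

Convert to SI: T₁ = 0.4079 years = 1.28733e+07 s; T₂ = 3.192e-05 years = 1007.4 s.
T_syn = |T₁ · T₂ / (T₁ − T₂)|.
T_syn = |1.28733e+07 · 1007.4 / (1.28733e+07 − 1007.4)| s ≈ 1007 s = 3.192e-05 years.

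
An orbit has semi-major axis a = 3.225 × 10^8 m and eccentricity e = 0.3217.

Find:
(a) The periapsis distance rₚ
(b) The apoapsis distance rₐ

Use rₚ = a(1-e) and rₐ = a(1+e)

(a) rₚ = a(1 − e) = 3.225e+08 · (1 − 0.3217) = 3.225e+08 · 0.6783 ≈ 2.188e+08 m = 2.188 × 10^8 m.
(b) rₐ = a(1 + e) = 3.225e+08 · (1 + 0.3217) = 3.225e+08 · 1.3217 ≈ 4.262e+08 m = 4.262 × 10^8 m.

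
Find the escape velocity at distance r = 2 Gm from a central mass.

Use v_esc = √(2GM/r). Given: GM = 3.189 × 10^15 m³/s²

Convert to SI: r = 2 Gm = 2e+09 m.
Escape velocity comes from setting total energy to zero: ½v² − GM/r = 0 ⇒ v_esc = √(2GM / r).
v_esc = √(2 · 3.189e+15 / 2e+09) m/s ≈ 1786 m/s = 1.786 km/s.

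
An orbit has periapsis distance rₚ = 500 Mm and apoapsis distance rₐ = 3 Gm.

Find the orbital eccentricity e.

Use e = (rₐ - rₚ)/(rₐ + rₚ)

Convert to SI: rₚ = 500 Mm = 5e+08 m; rₐ = 3 Gm = 3e+09 m.
e = (rₐ − rₚ) / (rₐ + rₚ).
e = (3e+09 − 5e+08) / (3e+09 + 5e+08) = 2.5e+09 / 3.5e+09 ≈ 0.7143.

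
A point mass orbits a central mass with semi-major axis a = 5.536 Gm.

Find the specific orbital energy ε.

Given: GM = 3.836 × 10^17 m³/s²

Convert to SI: a = 5.536 Gm = 5.536e+09 m.
ε = −GM / (2a).
ε = −3.836e+17 / (2 · 5.536e+09) J/kg ≈ -3.465e+07 J/kg = -34.65 MJ/kg.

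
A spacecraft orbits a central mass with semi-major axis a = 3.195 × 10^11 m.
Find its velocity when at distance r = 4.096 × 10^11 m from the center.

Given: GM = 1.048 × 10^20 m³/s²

Vis-viva: v = √(GM · (2/r − 1/a)).
2/r − 1/a = 2/4.096e+11 − 1/3.195e+11 = 1.75292e-12 m⁻¹.
v = √(1.048e+20 · 1.75292e-12) m/s ≈ 1.355e+04 m/s = 13.55 km/s.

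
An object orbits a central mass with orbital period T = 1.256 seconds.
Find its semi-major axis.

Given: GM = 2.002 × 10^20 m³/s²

Invert Kepler's third law: a = (GM · T² / (4π²))^(1/3).
Substituting T = 1.256 s and GM = 2.002e+20 m³/s²:
a = (2.002e+20 · (1.256)² / (4π²))^(1/3) m
a ≈ 2e+06 m = 2 Mm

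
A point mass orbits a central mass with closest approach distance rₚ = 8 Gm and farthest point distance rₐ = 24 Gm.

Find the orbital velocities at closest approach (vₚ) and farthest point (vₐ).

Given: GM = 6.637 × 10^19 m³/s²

Convert to SI: rₚ = 8 Gm = 8e+09 m; rₐ = 24 Gm = 2.4e+10 m.
Use the vis-viva equation v² = GM(2/r − 1/a) with a = (rₚ + rₐ)/2 = (8e+09 + 2.4e+10)/2 = 1.6e+10 m.
vₚ = √(GM · (2/rₚ − 1/a)) = √(6.637e+19 · (2/8e+09 − 1/1.6e+10)) m/s ≈ 1.116e+05 m/s = 111.6 km/s.
vₐ = √(GM · (2/rₐ − 1/a)) = √(6.637e+19 · (2/2.4e+10 − 1/1.6e+10)) m/s ≈ 3.718e+04 m/s = 37.18 km/s.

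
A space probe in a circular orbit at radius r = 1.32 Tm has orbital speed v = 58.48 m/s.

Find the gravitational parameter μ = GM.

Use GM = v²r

Convert to SI: r = 1.32 Tm = 1.32e+12 m.
For a circular orbit v² = GM/r, so GM = v² · r.
GM = (58.48)² · 1.32e+12 m³/s² ≈ 4.514e+15 m³/s² = 4.514 × 10^15 m³/s².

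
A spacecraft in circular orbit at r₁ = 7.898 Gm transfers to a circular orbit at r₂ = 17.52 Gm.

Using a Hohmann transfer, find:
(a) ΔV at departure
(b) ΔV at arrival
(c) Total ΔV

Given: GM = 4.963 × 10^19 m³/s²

Convert to SI: r₁ = 7.898 Gm = 7.898e+09 m; r₂ = 17.52 Gm = 1.752e+10 m.
Transfer semi-major axis: a_t = (r₁ + r₂)/2 = (7.898e+09 + 1.752e+10)/2 = 1.2709e+10 m.
Circular speeds: v₁ = √(GM/r₁) = 79270.9 m/s, v₂ = √(GM/r₂) = 53223.7 m/s.
Transfer speeds (vis-viva v² = GM(2/r − 1/a_t)): v₁ᵗ = 93073.3 m/s, v₂ᵗ = 41957.3 m/s.
(a) ΔV₁ = |v₁ᵗ − v₁| ≈ 1.38e+04 m/s = 13.8 km/s.
(b) ΔV₂ = |v₂ − v₂ᵗ| ≈ 1.127e+04 m/s = 11.27 km/s.
(c) ΔV_total = ΔV₁ + ΔV₂ ≈ 2.507e+04 m/s = 25.07 km/s.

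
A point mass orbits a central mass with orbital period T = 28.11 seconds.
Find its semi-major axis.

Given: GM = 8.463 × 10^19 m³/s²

Invert Kepler's third law: a = (GM · T² / (4π²))^(1/3).
Substituting T = 28.11 s and GM = 8.463e+19 m³/s²:
a = (8.463e+19 · (28.11)² / (4π²))^(1/3) m
a ≈ 1.192e+07 m = 11.92 Mm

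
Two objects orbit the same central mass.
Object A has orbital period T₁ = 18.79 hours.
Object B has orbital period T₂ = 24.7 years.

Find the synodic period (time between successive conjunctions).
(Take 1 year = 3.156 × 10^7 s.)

Convert to SI: T₁ = 18.79 hours = 67644 s; T₂ = 24.7 years = 7.79532e+08 s.
T_syn = |T₁ · T₂ / (T₁ − T₂)|.
T_syn = |67644 · 7.79532e+08 / (67644 − 7.79532e+08)| s ≈ 6.765e+04 s = 18.79 hours.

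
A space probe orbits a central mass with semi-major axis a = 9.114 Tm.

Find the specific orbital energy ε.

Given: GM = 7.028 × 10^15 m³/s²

Convert to SI: a = 9.114 Tm = 9.114e+12 m.
ε = −GM / (2a).
ε = −7.028e+15 / (2 · 9.114e+12) J/kg ≈ -385.6 J/kg = -385.6 J/kg.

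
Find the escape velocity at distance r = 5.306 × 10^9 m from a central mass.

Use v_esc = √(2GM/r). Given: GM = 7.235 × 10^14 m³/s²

Escape velocity comes from setting total energy to zero: ½v² − GM/r = 0 ⇒ v_esc = √(2GM / r).
v_esc = √(2 · 7.235e+14 / 5.306e+09) m/s ≈ 522.2 m/s = 522.2 m/s.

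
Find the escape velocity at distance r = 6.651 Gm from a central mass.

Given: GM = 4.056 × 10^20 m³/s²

Convert to SI: r = 6.651 Gm = 6.651e+09 m.
Escape velocity comes from setting total energy to zero: ½v² − GM/r = 0 ⇒ v_esc = √(2GM / r).
v_esc = √(2 · 4.056e+20 / 6.651e+09) m/s ≈ 3.492e+05 m/s = 349.2 km/s.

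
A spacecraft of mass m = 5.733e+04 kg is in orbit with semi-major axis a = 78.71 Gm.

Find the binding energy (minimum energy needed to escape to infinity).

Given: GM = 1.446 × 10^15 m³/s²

Convert to SI: a = 78.71 Gm = 7.871e+10 m.
Total orbital energy is E = −GMm/(2a); binding energy is E_bind = −E = GMm/(2a).
E_bind = 1.446e+15 · 5.733e+04 / (2 · 7.871e+10) J ≈ 5.266e+08 J = 526.6 MJ.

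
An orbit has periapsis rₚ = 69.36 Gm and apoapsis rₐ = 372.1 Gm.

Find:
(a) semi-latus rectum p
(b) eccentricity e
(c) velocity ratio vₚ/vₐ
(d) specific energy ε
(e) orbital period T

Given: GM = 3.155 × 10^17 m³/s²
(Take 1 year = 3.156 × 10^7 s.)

Convert to SI: rₚ = 69.36 Gm = 6.936e+10 m; rₐ = 372.1 Gm = 3.721e+11 m.
(a) From a = (rₚ + rₐ)/2 = 2.2073e+11 m and e = (rₐ − rₚ)/(rₐ + rₚ) = 0.68577, p = a(1 − e²) = 2.2073e+11 · (1 − (0.68577)²) ≈ 1.169e+11 m
(b) e = (rₐ − rₚ)/(rₐ + rₚ) = (3.721e+11 − 6.936e+10)/(3.721e+11 + 6.936e+10) ≈ 0.6858
(c) Conservation of angular momentum (rₚvₚ = rₐvₐ) gives vₚ/vₐ = rₐ/rₚ = 3.721e+11/6.936e+10 ≈ 5.365
(d) With a = (rₚ + rₐ)/2 = 2.2073e+11 m, ε = −GM/(2a) = −3.155e+17/(2 · 2.2073e+11) J/kg ≈ -7.147e+05 J/kg
(e) With a = (rₚ + rₐ)/2 = 2.2073e+11 m, T = 2π √(a³/GM) = 2π √((2.2073e+11)³/3.155e+17) s ≈ 1.16e+09 s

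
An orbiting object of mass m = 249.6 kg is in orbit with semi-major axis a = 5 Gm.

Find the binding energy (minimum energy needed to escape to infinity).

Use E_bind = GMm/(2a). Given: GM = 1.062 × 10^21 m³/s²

Convert to SI: a = 5 Gm = 5e+09 m.
Total orbital energy is E = −GMm/(2a); binding energy is E_bind = −E = GMm/(2a).
E_bind = 1.062e+21 · 249.6 / (2 · 5e+09) J ≈ 2.651e+13 J = 26.51 TJ.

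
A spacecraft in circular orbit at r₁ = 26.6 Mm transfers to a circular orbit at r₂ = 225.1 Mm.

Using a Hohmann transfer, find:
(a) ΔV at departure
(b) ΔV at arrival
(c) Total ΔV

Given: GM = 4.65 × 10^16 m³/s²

Convert to SI: r₁ = 26.6 Mm = 2.66e+07 m; r₂ = 225.1 Mm = 2.251e+08 m.
Transfer semi-major axis: a_t = (r₁ + r₂)/2 = (2.66e+07 + 2.251e+08)/2 = 1.2585e+08 m.
Circular speeds: v₁ = √(GM/r₁) = 41810.5 m/s, v₂ = √(GM/r₂) = 14372.7 m/s.
Transfer speeds (vis-viva v² = GM(2/r − 1/a_t)): v₁ᵗ = 55917.4 m/s, v₂ᵗ = 6607.74 m/s.
(a) ΔV₁ = |v₁ᵗ − v₁| ≈ 1.411e+04 m/s = 14.11 km/s.
(b) ΔV₂ = |v₂ − v₂ᵗ| ≈ 7765 m/s = 7.765 km/s.
(c) ΔV_total = ΔV₁ + ΔV₂ ≈ 2.187e+04 m/s = 21.87 km/s.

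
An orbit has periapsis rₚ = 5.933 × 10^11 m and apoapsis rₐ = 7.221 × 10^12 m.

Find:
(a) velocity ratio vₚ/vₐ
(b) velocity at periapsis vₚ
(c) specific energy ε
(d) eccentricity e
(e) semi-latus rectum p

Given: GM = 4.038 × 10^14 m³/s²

(a) Conservation of angular momentum (rₚvₚ = rₐvₐ) gives vₚ/vₐ = rₐ/rₚ = 7.221e+12/5.933e+11 ≈ 12.17
(b) With a = (rₚ + rₐ)/2 = 3.90715e+12 m, vₚ = √(GM (2/rₚ − 1/a)) = √(4.038e+14 · (2/5.933e+11 − 1/3.90715e+12)) m/s ≈ 35.47 m/s
(c) With a = (rₚ + rₐ)/2 = 3.90715e+12 m, ε = −GM/(2a) = −4.038e+14/(2 · 3.90715e+12) J/kg ≈ -51.67 J/kg
(d) e = (rₐ − rₚ)/(rₐ + rₚ) = (7.221e+12 − 5.933e+11)/(7.221e+12 + 5.933e+11) ≈ 0.8482
(e) From a = (rₚ + rₐ)/2 = 3.90715e+12 m and e = (rₐ − rₚ)/(rₐ + rₚ) = 0.84815, p = a(1 − e²) = 3.90715e+12 · (1 − (0.84815)²) ≈ 1.097e+12 m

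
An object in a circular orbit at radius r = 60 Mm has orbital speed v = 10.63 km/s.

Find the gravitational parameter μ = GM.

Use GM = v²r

Convert to SI: r = 60 Mm = 6e+07 m; v = 10.63 km/s = 10630 m/s.
For a circular orbit v² = GM/r, so GM = v² · r.
GM = (10630)² · 6e+07 m³/s² ≈ 6.78e+15 m³/s² = 6.78 × 10^15 m³/s².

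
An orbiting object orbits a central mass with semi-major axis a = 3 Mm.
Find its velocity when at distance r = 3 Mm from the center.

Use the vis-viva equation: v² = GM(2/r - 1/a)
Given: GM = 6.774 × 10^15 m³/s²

Convert to SI: a = 3 Mm = 3e+06 m; r = 3 Mm = 3e+06 m.
Vis-viva: v = √(GM · (2/r − 1/a)).
2/r − 1/a = 2/3e+06 − 1/3e+06 = 3.33333e-07 m⁻¹.
v = √(6.774e+15 · 3.33333e-07) m/s ≈ 4.752e+04 m/s = 47.52 km/s.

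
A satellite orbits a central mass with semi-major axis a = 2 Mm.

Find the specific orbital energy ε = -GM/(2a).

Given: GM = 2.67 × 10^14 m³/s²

Convert to SI: a = 2 Mm = 2e+06 m.
ε = −GM / (2a).
ε = −2.67e+14 / (2 · 2e+06) J/kg ≈ -6.675e+07 J/kg = -66.75 MJ/kg.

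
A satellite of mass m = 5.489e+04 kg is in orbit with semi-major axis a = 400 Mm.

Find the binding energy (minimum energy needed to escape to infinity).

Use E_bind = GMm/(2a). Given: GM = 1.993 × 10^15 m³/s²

Convert to SI: a = 400 Mm = 4e+08 m.
Total orbital energy is E = −GMm/(2a); binding energy is E_bind = −E = GMm/(2a).
E_bind = 1.993e+15 · 5.489e+04 / (2 · 4e+08) J ≈ 1.367e+11 J = 136.7 GJ.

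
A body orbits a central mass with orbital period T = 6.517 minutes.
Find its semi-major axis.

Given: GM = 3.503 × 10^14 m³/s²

Convert to SI: T = 6.517 minutes = 391.02 s.
Invert Kepler's third law: a = (GM · T² / (4π²))^(1/3).
Substituting T = 391.02 s and GM = 3.503e+14 m³/s²:
a = (3.503e+14 · (391.02)² / (4π²))^(1/3) m
a ≈ 1.107e+06 m = 1.107 × 10^6 m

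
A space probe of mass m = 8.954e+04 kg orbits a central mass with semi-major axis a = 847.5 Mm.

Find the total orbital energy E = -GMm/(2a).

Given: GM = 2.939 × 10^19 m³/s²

Convert to SI: a = 847.5 Mm = 8.475e+08 m.
E = −GMm / (2a).
E = −2.939e+19 · 8.954e+04 / (2 · 8.475e+08) J ≈ -1.553e+15 J = -1.553 PJ.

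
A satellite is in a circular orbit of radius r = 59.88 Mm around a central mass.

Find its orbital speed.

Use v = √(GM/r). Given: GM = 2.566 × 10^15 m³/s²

Convert to SI: r = 59.88 Mm = 5.988e+07 m.
For a circular orbit, gravity supplies the centripetal force, so v = √(GM / r).
v = √(2.566e+15 / 5.988e+07) m/s ≈ 6546 m/s = 6.546 km/s.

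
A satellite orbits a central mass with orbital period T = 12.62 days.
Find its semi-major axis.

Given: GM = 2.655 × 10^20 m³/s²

Convert to SI: T = 12.62 days = 1.09037e+06 s.
Invert Kepler's third law: a = (GM · T² / (4π²))^(1/3).
Substituting T = 1.09037e+06 s and GM = 2.655e+20 m³/s²:
a = (2.655e+20 · (1.09037e+06)² / (4π²))^(1/3) m
a ≈ 2e+10 m = 20 Gm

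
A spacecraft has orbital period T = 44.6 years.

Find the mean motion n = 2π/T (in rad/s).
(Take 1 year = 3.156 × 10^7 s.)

Convert to SI: T = 44.6 years = 1.40758e+09 s.
n = 2π / T.
n = 2π / 1.40758e+09 s ≈ 4.464e-09 rad/s.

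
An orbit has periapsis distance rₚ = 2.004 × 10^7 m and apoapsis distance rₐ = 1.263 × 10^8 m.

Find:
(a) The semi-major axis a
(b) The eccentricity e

(a) a = (rₚ + rₐ) / 2 = (2.004e+07 + 1.263e+08) / 2 ≈ 7.317e+07 m = 7.317 × 10^7 m.
(b) e = (rₐ − rₚ) / (rₐ + rₚ) = (1.263e+08 − 2.004e+07) / (1.263e+08 + 2.004e+07) ≈ 0.7261.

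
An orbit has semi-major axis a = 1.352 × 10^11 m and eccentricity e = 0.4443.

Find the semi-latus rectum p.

p = a (1 − e²).
p = 1.352e+11 · (1 − (0.4443)²) = 1.352e+11 · 0.802598 ≈ 1.085e+11 m = 1.085 × 10^11 m.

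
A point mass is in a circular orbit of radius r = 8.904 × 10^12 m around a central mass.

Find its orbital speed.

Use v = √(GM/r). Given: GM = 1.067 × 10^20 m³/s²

For a circular orbit, gravity supplies the centripetal force, so v = √(GM / r).
v = √(1.067e+20 / 8.904e+12) m/s ≈ 3462 m/s = 3.462 km/s.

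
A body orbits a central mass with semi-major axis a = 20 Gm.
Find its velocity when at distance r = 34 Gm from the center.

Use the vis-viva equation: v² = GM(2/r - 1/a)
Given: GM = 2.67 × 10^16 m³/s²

Convert to SI: a = 20 Gm = 2e+10 m; r = 34 Gm = 3.4e+10 m.
Vis-viva: v = √(GM · (2/r − 1/a)).
2/r − 1/a = 2/3.4e+10 − 1/2e+10 = 8.82353e-12 m⁻¹.
v = √(2.67e+16 · 8.82353e-12) m/s ≈ 485.4 m/s = 485.4 m/s.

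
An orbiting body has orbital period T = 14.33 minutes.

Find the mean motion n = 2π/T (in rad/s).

Convert to SI: T = 14.33 minutes = 859.8 s.
n = 2π / T.
n = 2π / 859.8 s ≈ 0.007308 rad/s.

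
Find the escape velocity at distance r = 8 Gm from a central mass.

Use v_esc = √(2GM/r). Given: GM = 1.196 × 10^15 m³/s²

Convert to SI: r = 8 Gm = 8e+09 m.
Escape velocity comes from setting total energy to zero: ½v² − GM/r = 0 ⇒ v_esc = √(2GM / r).
v_esc = √(2 · 1.196e+15 / 8e+09) m/s ≈ 546.8 m/s = 546.8 m/s.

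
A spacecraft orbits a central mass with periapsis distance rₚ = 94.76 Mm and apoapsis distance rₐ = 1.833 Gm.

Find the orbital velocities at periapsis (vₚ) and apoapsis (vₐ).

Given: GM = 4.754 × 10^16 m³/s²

Convert to SI: rₚ = 94.76 Mm = 9.476e+07 m; rₐ = 1.833 Gm = 1.833e+09 m.
Use the vis-viva equation v² = GM(2/r − 1/a) with a = (rₚ + rₐ)/2 = (9.476e+07 + 1.833e+09)/2 = 9.6388e+08 m.
vₚ = √(GM · (2/rₚ − 1/a)) = √(4.754e+16 · (2/9.476e+07 − 1/9.6388e+08)) m/s ≈ 3.089e+04 m/s = 30.89 km/s.
vₐ = √(GM · (2/rₐ − 1/a)) = √(4.754e+16 · (2/1.833e+09 − 1/9.6388e+08)) m/s ≈ 1597 m/s = 1.597 km/s.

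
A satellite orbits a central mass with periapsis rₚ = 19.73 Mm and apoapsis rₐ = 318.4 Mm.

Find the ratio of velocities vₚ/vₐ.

Convert to SI: rₚ = 19.73 Mm = 1.973e+07 m; rₐ = 318.4 Mm = 3.184e+08 m.
Conservation of angular momentum gives rₚvₚ = rₐvₐ, so vₚ/vₐ = rₐ/rₚ.
vₚ/vₐ = 3.184e+08 / 1.973e+07 ≈ 16.14.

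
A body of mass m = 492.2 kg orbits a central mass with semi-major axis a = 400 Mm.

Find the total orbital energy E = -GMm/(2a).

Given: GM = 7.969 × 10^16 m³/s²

Convert to SI: a = 400 Mm = 4e+08 m.
E = −GMm / (2a).
E = −7.969e+16 · 492.2 / (2 · 4e+08) J ≈ -4.903e+10 J = -49.03 GJ.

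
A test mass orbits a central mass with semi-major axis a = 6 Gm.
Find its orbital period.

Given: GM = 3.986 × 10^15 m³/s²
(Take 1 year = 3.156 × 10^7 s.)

Convert to SI: a = 6 Gm = 6e+09 m.
Kepler's third law: T = 2π √(a³ / GM).
Substituting a = 6e+09 m and GM = 3.986e+15 m³/s²:
T = 2π √((6e+09)³ / 3.986e+15) s
T ≈ 4.625e+07 s = 1.466 years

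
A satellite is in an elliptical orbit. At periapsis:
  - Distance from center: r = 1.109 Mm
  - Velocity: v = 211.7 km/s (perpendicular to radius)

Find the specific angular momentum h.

Convert to SI: r = 1.109 Mm = 1.109e+06 m; v = 211.7 km/s = 211700 m/s.
With v perpendicular to r, h = r · v.
h = 1.109e+06 · 211700 m²/s ≈ 2.348e+11 m²/s.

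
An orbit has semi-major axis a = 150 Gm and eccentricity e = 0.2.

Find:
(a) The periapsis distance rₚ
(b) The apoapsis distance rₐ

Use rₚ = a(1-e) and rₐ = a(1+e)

Convert to SI: a = 150 Gm = 1.5e+11 m.
(a) rₚ = a(1 − e) = 1.5e+11 · (1 − 0.2) = 1.5e+11 · 0.8 ≈ 1.2e+11 m = 120 Gm.
(b) rₐ = a(1 + e) = 1.5e+11 · (1 + 0.2) = 1.5e+11 · 1.2 ≈ 1.8e+11 m = 180 Gm.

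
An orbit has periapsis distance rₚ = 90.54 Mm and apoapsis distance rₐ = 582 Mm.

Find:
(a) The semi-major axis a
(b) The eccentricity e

Convert to SI: rₚ = 90.54 Mm = 9.054e+07 m; rₐ = 582 Mm = 5.82e+08 m.
(a) a = (rₚ + rₐ) / 2 = (9.054e+07 + 5.82e+08) / 2 ≈ 3.363e+08 m = 336.3 Mm.
(b) e = (rₐ − rₚ) / (rₐ + rₚ) = (5.82e+08 − 9.054e+07) / (5.82e+08 + 9.054e+07) ≈ 0.7308.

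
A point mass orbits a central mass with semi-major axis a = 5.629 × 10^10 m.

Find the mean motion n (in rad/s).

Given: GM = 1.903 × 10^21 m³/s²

n = √(GM / a³).
n = √(1.903e+21 / (5.629e+10)³) rad/s ≈ 3.266e-06 rad/s.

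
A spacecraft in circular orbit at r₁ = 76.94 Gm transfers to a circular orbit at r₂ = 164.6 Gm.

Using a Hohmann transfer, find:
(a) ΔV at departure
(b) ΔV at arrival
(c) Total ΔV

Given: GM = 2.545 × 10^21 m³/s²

Convert to SI: r₁ = 76.94 Gm = 7.694e+10 m; r₂ = 164.6 Gm = 1.646e+11 m.
Transfer semi-major axis: a_t = (r₁ + r₂)/2 = (7.694e+10 + 1.646e+11)/2 = 1.2077e+11 m.
Circular speeds: v₁ = √(GM/r₁) = 181873 m/s, v₂ = √(GM/r₂) = 124345 m/s.
Transfer speeds (vis-viva v² = GM(2/r − 1/a_t)): v₁ᵗ = 212326 m/s, v₂ᵗ = 99248.9 m/s.
(a) ΔV₁ = |v₁ᵗ − v₁| ≈ 3.045e+04 m/s = 30.45 km/s.
(b) ΔV₂ = |v₂ − v₂ᵗ| ≈ 2.51e+04 m/s = 25.1 km/s.
(c) ΔV_total = ΔV₁ + ΔV₂ ≈ 5.555e+04 m/s = 55.55 km/s.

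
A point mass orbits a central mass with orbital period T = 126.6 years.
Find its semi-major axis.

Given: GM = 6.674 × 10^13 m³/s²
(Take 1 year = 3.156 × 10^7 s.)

Convert to SI: T = 126.6 years = 3.9955e+09 s.
Invert Kepler's third law: a = (GM · T² / (4π²))^(1/3).
Substituting T = 3.9955e+09 s and GM = 6.674e+13 m³/s²:
a = (6.674e+13 · (3.9955e+09)² / (4π²))^(1/3) m
a ≈ 3e+10 m = 30 Gm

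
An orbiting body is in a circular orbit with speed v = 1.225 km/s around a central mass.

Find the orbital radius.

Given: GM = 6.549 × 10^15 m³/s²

Convert to SI: v = 1.225 km/s = 1225 m/s.
For a circular orbit, v² = GM / r, so r = GM / v².
r = 6.549e+15 / (1225)² m ≈ 4.364e+09 m = 4.364 Gm.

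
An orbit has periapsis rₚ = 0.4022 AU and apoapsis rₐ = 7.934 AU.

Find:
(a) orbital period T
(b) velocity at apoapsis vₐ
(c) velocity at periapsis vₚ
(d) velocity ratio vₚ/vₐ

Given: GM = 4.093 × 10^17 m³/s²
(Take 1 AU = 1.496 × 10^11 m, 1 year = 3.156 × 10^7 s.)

Convert to SI: rₚ = 0.4022 AU = 6.01691e+10 m; rₐ = 7.934 AU = 1.18693e+12 m.
(a) With a = (rₚ + rₐ)/2 = 6.23548e+11 m, T = 2π √(a³/GM) = 2π √((6.23548e+11)³/4.093e+17) s ≈ 4.836e+09 s
(b) With a = (rₚ + rₐ)/2 = 6.23548e+11 m, vₐ = √(GM (2/rₐ − 1/a)) = √(4.093e+17 · (2/1.18693e+12 − 1/6.23548e+11)) m/s ≈ 182.4 m/s
(c) With a = (rₚ + rₐ)/2 = 6.23548e+11 m, vₚ = √(GM (2/rₚ − 1/a)) = √(4.093e+17 · (2/6.01691e+10 − 1/6.23548e+11)) m/s ≈ 3598 m/s
(d) Conservation of angular momentum (rₚvₚ = rₐvₐ) gives vₚ/vₐ = rₐ/rₚ = 1.18693e+12/6.01691e+10 ≈ 19.73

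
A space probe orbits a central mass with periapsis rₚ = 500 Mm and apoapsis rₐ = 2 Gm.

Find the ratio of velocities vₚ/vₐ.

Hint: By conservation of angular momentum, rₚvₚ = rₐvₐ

Convert to SI: rₚ = 500 Mm = 5e+08 m; rₐ = 2 Gm = 2e+09 m.
Conservation of angular momentum gives rₚvₚ = rₐvₐ, so vₚ/vₐ = rₐ/rₚ.
vₚ/vₐ = 2e+09 / 5e+08 ≈ 4.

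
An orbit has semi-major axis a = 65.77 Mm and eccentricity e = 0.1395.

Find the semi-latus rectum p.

Convert to SI: a = 65.77 Mm = 6.577e+07 m.
p = a (1 − e²).
p = 6.577e+07 · (1 − (0.1395)²) = 6.577e+07 · 0.98054 ≈ 6.449e+07 m = 64.49 Mm.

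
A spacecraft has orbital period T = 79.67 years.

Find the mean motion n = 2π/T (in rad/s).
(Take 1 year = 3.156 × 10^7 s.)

Convert to SI: T = 79.67 years = 2.51439e+09 s.
n = 2π / T.
n = 2π / 2.51439e+09 s ≈ 2.499e-09 rad/s.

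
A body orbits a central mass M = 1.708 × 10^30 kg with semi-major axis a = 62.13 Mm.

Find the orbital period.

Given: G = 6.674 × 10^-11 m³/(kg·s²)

Convert to SI: a = 62.13 Mm = 6.213e+07 m.
GM = G · M = 6.674e-11 · 1.708e+30 = 1.13992e+20 m³/s².
Kepler's third law: T = 2π √(a³ / GM).
Substituting a = 6.213e+07 m and GM = 1.13992e+20 m³/s²:
T = 2π √((6.213e+07)³ / 1.13992e+20) s
T ≈ 288.2 s = 4.803 minutes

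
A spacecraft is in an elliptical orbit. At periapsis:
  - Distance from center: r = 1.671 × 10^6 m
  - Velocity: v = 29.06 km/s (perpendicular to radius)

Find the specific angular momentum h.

Convert to SI: v = 29.06 km/s = 29060 m/s.
With v perpendicular to r, h = r · v.
h = 1.671e+06 · 29060 m²/s ≈ 4.856e+10 m²/s.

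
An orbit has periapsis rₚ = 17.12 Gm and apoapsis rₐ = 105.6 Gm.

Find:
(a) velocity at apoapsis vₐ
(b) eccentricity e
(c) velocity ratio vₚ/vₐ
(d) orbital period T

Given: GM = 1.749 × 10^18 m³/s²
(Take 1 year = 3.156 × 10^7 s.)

Convert to SI: rₚ = 17.12 Gm = 1.712e+10 m; rₐ = 105.6 Gm = 1.056e+11 m.
(a) With a = (rₚ + rₐ)/2 = 6.136e+10 m, vₐ = √(GM (2/rₐ − 1/a)) = √(1.749e+18 · (2/1.056e+11 − 1/6.136e+10)) m/s ≈ 2150 m/s
(b) e = (rₐ − rₚ)/(rₐ + rₚ) = (1.056e+11 − 1.712e+10)/(1.056e+11 + 1.712e+10) ≈ 0.721
(c) Conservation of angular momentum (rₚvₚ = rₐvₐ) gives vₚ/vₐ = rₐ/rₚ = 1.056e+11/1.712e+10 ≈ 6.168
(d) With a = (rₚ + rₐ)/2 = 6.136e+10 m, T = 2π √(a³/GM) = 2π √((6.136e+10)³/1.749e+18) s ≈ 7.221e+07 s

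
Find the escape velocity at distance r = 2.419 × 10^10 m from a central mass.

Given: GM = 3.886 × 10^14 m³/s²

Escape velocity comes from setting total energy to zero: ½v² − GM/r = 0 ⇒ v_esc = √(2GM / r).
v_esc = √(2 · 3.886e+14 / 2.419e+10) m/s ≈ 179.2 m/s = 179.2 m/s.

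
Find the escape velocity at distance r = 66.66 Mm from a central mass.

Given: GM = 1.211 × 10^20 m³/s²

Convert to SI: r = 66.66 Mm = 6.666e+07 m.
Escape velocity comes from setting total energy to zero: ½v² − GM/r = 0 ⇒ v_esc = √(2GM / r).
v_esc = √(2 · 1.211e+20 / 6.666e+07) m/s ≈ 1.906e+06 m/s = 1906 km/s.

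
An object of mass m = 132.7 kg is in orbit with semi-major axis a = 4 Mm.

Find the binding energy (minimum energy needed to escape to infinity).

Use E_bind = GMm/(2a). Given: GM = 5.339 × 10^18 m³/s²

Convert to SI: a = 4 Mm = 4e+06 m.
Total orbital energy is E = −GMm/(2a); binding energy is E_bind = −E = GMm/(2a).
E_bind = 5.339e+18 · 132.7 / (2 · 4e+06) J ≈ 8.856e+13 J = 88.56 TJ.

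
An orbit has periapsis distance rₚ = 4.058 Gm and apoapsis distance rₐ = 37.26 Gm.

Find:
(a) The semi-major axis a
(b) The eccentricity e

Convert to SI: rₚ = 4.058 Gm = 4.058e+09 m; rₐ = 37.26 Gm = 3.726e+10 m.
(a) a = (rₚ + rₐ) / 2 = (4.058e+09 + 3.726e+10) / 2 ≈ 2.066e+10 m = 20.66 Gm.
(b) e = (rₐ − rₚ) / (rₐ + rₚ) = (3.726e+10 − 4.058e+09) / (3.726e+10 + 4.058e+09) ≈ 0.8036.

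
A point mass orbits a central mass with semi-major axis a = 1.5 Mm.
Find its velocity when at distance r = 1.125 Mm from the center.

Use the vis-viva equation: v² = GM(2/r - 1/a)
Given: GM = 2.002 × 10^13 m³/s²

Convert to SI: a = 1.5 Mm = 1.5e+06 m; r = 1.125 Mm = 1.125e+06 m.
Vis-viva: v = √(GM · (2/r − 1/a)).
2/r − 1/a = 2/1.125e+06 − 1/1.5e+06 = 1.11111e-06 m⁻¹.
v = √(2.002e+13 · 1.11111e-06) m/s ≈ 4716 m/s = 4.716 km/s.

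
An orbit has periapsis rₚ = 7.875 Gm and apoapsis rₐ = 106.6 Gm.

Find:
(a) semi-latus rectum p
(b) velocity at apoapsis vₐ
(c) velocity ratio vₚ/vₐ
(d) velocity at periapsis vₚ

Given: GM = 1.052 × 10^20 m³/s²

Convert to SI: rₚ = 7.875 Gm = 7.875e+09 m; rₐ = 106.6 Gm = 1.066e+11 m.
(a) From a = (rₚ + rₐ)/2 = 5.72375e+10 m and e = (rₐ − rₚ)/(rₐ + rₚ) = 0.862415, p = a(1 − e²) = 5.72375e+10 · (1 − (0.862415)²) ≈ 1.467e+10 m
(b) With a = (rₚ + rₐ)/2 = 5.72375e+10 m, vₐ = √(GM (2/rₐ − 1/a)) = √(1.052e+20 · (2/1.066e+11 − 1/5.72375e+10)) m/s ≈ 1.165e+04 m/s
(c) Conservation of angular momentum (rₚvₚ = rₐvₐ) gives vₚ/vₐ = rₐ/rₚ = 1.066e+11/7.875e+09 ≈ 13.54
(d) With a = (rₚ + rₐ)/2 = 5.72375e+10 m, vₚ = √(GM (2/rₚ − 1/a)) = √(1.052e+20 · (2/7.875e+09 − 1/5.72375e+10)) m/s ≈ 1.577e+05 m/s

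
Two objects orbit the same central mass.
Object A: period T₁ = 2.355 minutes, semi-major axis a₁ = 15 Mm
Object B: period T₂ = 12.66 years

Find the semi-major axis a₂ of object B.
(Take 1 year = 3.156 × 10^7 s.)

Convert to SI: T₁ = 2.355 minutes = 141.3 s; a₁ = 15 Mm = 1.5e+07 m; T₂ = 12.66 years = 3.9955e+08 s.
Kepler's third law: (T₁/T₂)² = (a₁/a₂)³ ⇒ a₂ = a₁ · (T₂/T₁)^(2/3).
T₂/T₁ = 3.9955e+08 / 141.3 = 2.82767e+06.
a₂ = 1.5e+07 · (2.82767e+06)^(2/3) m ≈ 2.999e+11 m = 299.9 Gm.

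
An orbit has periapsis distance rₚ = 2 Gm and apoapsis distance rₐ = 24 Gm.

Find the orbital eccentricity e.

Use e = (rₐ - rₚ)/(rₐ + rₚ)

Convert to SI: rₚ = 2 Gm = 2e+09 m; rₐ = 24 Gm = 2.4e+10 m.
e = (rₐ − rₚ) / (rₐ + rₚ).
e = (2.4e+10 − 2e+09) / (2.4e+10 + 2e+09) = 2.2e+10 / 2.6e+10 ≈ 0.8462.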